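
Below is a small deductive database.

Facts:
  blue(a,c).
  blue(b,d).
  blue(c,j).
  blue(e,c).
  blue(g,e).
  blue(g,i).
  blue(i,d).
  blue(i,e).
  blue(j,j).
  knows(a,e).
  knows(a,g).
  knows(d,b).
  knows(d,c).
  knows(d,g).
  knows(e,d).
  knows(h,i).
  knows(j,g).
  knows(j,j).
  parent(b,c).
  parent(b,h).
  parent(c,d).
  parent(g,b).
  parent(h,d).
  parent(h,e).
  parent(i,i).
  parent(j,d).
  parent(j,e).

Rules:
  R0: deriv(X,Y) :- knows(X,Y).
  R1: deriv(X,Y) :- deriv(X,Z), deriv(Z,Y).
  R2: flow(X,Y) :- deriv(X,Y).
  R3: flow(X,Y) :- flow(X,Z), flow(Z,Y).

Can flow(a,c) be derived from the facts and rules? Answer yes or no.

round 1: derive deriv(a,e) via R0 from knows(a,e)
round 1: derive deriv(a,g) via R0 from knows(a,g)
round 1: derive deriv(d,b) via R0 from knows(d,b)
round 1: derive deriv(d,c) via R0 from knows(d,c)
round 1: derive deriv(d,g) via R0 from knows(d,g)
round 1: derive deriv(e,d) via R0 from knows(e,d)
round 1: derive deriv(h,i) via R0 from knows(h,i)
round 1: derive deriv(j,g) via R0 from knows(j,g)
round 1: derive deriv(j,j) via R0 from knows(j,j)
round 2: derive deriv(a,d) via R1 from deriv(a,e), deriv(e,d)
round 2: derive deriv(e,b) via R1 from deriv(e,d), deriv(d,b)
round 2: derive deriv(e,c) via R1 from deriv(e,d), deriv(d,c)
round 2: derive deriv(e,g) via R1 from deriv(e,d), deriv(d,g)
round 2: derive flow(a,e) via R2 from deriv(a,e)
round 2: derive flow(a,g) via R2 from deriv(a,g)
round 2: derive flow(d,b) via R2 from deriv(d,b)
round 2: derive flow(d,c) via R2 from deriv(d,c)
round 2: derive flow(d,g) via R2 from deriv(d,g)
round 2: derive flow(e,d) via R2 from deriv(e,d)
round 2: derive flow(h,i) via R2 from deriv(h,i)
round 2: derive flow(j,g) via R2 from deriv(j,g)
round 2: derive flow(j,j) via R2 from deriv(j,j)
round 3: derive deriv(a,b) via R1 from deriv(a,d), deriv(d,b)
round 3: derive deriv(a,c) via R1 from deriv(a,d), deriv(d,c)
round 3: derive flow(a,d) via R2 from deriv(a,d)
round 3: derive flow(e,b) via R2 from deriv(e,b)
round 3: derive flow(e,c) via R2 from deriv(e,c)
round 3: derive flow(e,g) via R2 from deriv(e,g)
round 4: derive flow(a,b) via R2 from deriv(a,b)
round 4: derive flow(a,c) via R2 from deriv(a,c)

yes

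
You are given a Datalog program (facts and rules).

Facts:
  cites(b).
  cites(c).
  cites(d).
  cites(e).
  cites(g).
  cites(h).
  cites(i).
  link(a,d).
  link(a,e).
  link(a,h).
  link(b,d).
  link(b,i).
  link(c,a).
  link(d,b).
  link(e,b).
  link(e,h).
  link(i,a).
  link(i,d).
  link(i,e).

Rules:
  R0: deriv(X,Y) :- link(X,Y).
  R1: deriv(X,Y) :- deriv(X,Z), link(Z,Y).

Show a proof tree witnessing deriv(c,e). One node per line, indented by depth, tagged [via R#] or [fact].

deriv(c,e)  [via R1]
  deriv(c,a)  [via R0]
    link(c,a)  [fact]
  link(a,e)  [fact]

round 1: derive deriv(a,d) via R0 from link(a,d)
round 1: derive deriv(a,e) via R0 from link(a,e)
round 1: derive deriv(a,h) via R0 from link(a,h)
round 1: derive deriv(b,d) via R0 from link(b,d)
round 1: derive deriv(b,i) via R0 from link(b,i)
round 1: derive deriv(c,a) via R0 from link(c,a)
round 1: derive deriv(d,b) via R0 from link(d,b)
round 1: derive deriv(e,b) via R0 from link(e,b)
round 1: derive deriv(e,h) via R0 from link(e,h)
round 1: derive deriv(i,a) via R0 from link(i,a)
round 1: derive deriv(i,d) via R0 from link(i,d)
round 1: derive deriv(i,e) via R0 from link(i,e)
round 2: derive deriv(a,b) via R1 from deriv(a,d), link(d,b)
round 2: derive deriv(b,a) via R1 from deriv(b,i), link(i,a)
round 2: derive deriv(b,b) via R1 from deriv(b,d), link(d,b)
round 2: derive deriv(b,e) via R1 from deriv(b,i), link(i,e)
round 2: derive deriv(c,d) via R1 from deriv(c,a), link(a,d)
round 2: derive deriv(c,e) via R1 from deriv(c,a), link(a,e)
round 2: derive deriv(c,h) via R1 from deriv(c,a), link(a,h)
round 2: derive deriv(d,d) via R1 from deriv(d,b), link(b,d)
round 2: derive deriv(d,i) via R1 from deriv(d,b), link(b,i)
round 2: derive deriv(e,d) via R1 from deriv(e,b), link(b,d)
round 2: derive deriv(e,i) via R1 from deriv(e,b), link(b,i)
round 2: derive deriv(i,b) via R1 from deriv(i,d), link(d,b)
round 2: derive deriv(i,h) via R1 from deriv(i,a), link(a,h)
round 3: derive deriv(a,i) via R1 from deriv(a,b), link(b,i)
round 3: derive deriv(b,h) via R1 from deriv(b,a), link(a,h)
round 3: derive deriv(c,b) via R1 from deriv(c,d), link(d,b)
round 3: derive deriv(d,a) via R1 from deriv(d,i), link(i,a)
round 3: derive deriv(d,e) via R1 from deriv(d,i), link(i,e)
round 3: derive deriv(e,a) via R1 from deriv(e,i), link(i,a)
round 3: derive deriv(e,e) via R1 from deriv(e,i), link(i,e)
round 3: derive deriv(i,i) via R1 from deriv(i,b), link(b,i)
round 4: derive deriv(a,a) via R1 from deriv(a,i), link(i,a)
round 4: derive deriv(c,i) via R1 from deriv(c,b), link(b,i)
round 4: derive deriv(d,h) via R1 from deriv(d,a), link(a,h)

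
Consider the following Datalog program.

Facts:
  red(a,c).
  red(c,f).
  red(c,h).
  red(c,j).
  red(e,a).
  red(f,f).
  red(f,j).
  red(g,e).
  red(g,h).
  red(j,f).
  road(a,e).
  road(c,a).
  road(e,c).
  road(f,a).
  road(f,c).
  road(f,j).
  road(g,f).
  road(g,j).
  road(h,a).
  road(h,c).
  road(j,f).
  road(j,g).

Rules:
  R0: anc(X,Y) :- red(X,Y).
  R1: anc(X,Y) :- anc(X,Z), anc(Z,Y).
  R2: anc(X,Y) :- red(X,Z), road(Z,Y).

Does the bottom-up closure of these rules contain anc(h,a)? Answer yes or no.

round 1: derive anc(a,c) via R0 from red(a,c)
round 1: derive anc(c,f) via R0 from red(c,f)
round 1: derive anc(c,h) via R0 from red(c,h)
round 1: derive anc(c,j) via R0 from red(c,j)
round 1: derive anc(e,a) via R0 from red(e,a)
round 1: derive anc(f,f) via R0 from red(f,f)
round 1: derive anc(f,j) via R0 from red(f,j)
round 1: derive anc(g,e) via R0 from red(g,e)
round 1: derive anc(g,h) via R0 from red(g,h)
round 1: derive anc(j,f) via R0 from red(j,f)
round 1: derive anc(a,a) via R2 from red(a,c), road(c,a)
round 1: derive anc(c,a) via R2 from red(c,f), road(f,a)
round 1: derive anc(c,c) via R2 from red(c,f), road(f,c)
round 1: derive anc(c,g) via R2 from red(c,j), road(j,g)
round 1: derive anc(e,e) via R2 from red(e,a), road(a,e)
round 1: derive anc(f,a) via R2 from red(f,f), road(f,a)
round 1: derive anc(f,c) via R2 from red(f,f), road(f,c)
round 1: derive anc(f,g) via R2 from red(f,j), road(j,g)
round 1: derive anc(g,a) via R2 from red(g,h), road(h,a)
round 1: derive anc(g,c) via R2 from red(g,e), road(e,c)
round 1: derive anc(j,a) via R2 from red(j,f), road(f,a)
round 1: derive anc(j,c) via R2 from red(j,f), road(f,c)
round 1: derive anc(j,j) via R2 from red(j,f), road(f,j)
round 2: derive anc(a,f) via R1 from anc(a,c), anc(c,f)
round 2: derive anc(a,g) via R1 from anc(a,c), anc(c,g)
round 2: derive anc(a,h) via R1 from anc(a,c), anc(c,h)
round 2: derive anc(a,j) via R1 from anc(a,c), anc(c,j)
round 2: derive anc(c,e) via R1 from anc(c,g), anc(g,e)
round 2: derive anc(e,c) via R1 from anc(e,a), anc(a,c)
round 2: derive anc(f,e) via R1 from anc(f,g), anc(g,e)
round 2: derive anc(f,h) via R1 from anc(f,c), anc(c,h)
round 2: derive anc(g,f) via R1 from anc(g,c), anc(c,f)
round 2: derive anc(g,g) via R1 from anc(g,c), anc(c,g)
round 2: derive anc(g,j) via R1 from anc(g,c), anc(c,j)
round 2: derive anc(j,g) via R1 from anc(j,c), anc(c,g)
round 2: derive anc(j,h) via R1 from anc(j,c), anc(c,h)
round 3: derive anc(a,e) via R1 from anc(a,c), anc(c,e)
round 3: derive anc(e,f) via R1 from anc(e,a), anc(a,f)
round 3: derive anc(e,g) via R1 from anc(e,a), anc(a,g)
round 3: derive anc(e,h) via R1 from anc(e,a), anc(a,h)
round 3: derive anc(e,j) via R1 from anc(e,a), anc(a,j)
round 3: derive anc(j,e) via R1 from anc(j,c), anc(c,e)

no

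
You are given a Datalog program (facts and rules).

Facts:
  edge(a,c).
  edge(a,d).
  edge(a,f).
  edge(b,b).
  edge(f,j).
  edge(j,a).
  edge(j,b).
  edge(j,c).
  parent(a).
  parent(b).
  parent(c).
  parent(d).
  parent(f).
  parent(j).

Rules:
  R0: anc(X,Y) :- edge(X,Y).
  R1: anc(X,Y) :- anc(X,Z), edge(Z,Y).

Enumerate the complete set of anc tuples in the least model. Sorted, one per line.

anc(a,a)
anc(a,b)
anc(a,c)
anc(a,d)
anc(a,f)
anc(a,j)
anc(b,b)
anc(f,a)
anc(f,b)
anc(f,c)
anc(f,d)
anc(f,f)
anc(f,j)
anc(j,a)
anc(j,b)
anc(j,c)
anc(j,d)
anc(j,f)
anc(j,j)

round 1: derive anc(a,c) via R0 from edge(a,c)
round 1: derive anc(a,d) via R0 from edge(a,d)
round 1: derive anc(a,f) via R0 from edge(a,f)
round 1: derive anc(b,b) via R0 from edge(b,b)
round 1: derive anc(f,j) via R0 from edge(f,j)
round 1: derive anc(j,a) via R0 from edge(j,a)
round 1: derive anc(j,b) via R0 from edge(j,b)
round 1: derive anc(j,c) via R0 from edge(j,c)
round 2: derive anc(a,j) via R1 from anc(a,f), edge(f,j)
round 2: derive anc(f,a) via R1 from anc(f,j), edge(j,a)
round 2: derive anc(f,b) via R1 from anc(f,j), edge(j,b)
round 2: derive anc(f,c) via R1 from anc(f,j), edge(j,c)
round 2: derive anc(j,d) via R1 from anc(j,a), edge(a,d)
round 2: derive anc(j,f) via R1 from anc(j,a), edge(a,f)
round 3: derive anc(a,a) via R1 from anc(a,j), edge(j,a)
round 3: derive anc(a,b) via R1 from anc(a,j), edge(j,b)
round 3: derive anc(f,d) via R1 from anc(f,a), edge(a,d)
round 3: derive anc(f,f) via R1 from anc(f,a), edge(a,f)
round 3: derive anc(j,j) via R1 from anc(j,f), edge(f,j)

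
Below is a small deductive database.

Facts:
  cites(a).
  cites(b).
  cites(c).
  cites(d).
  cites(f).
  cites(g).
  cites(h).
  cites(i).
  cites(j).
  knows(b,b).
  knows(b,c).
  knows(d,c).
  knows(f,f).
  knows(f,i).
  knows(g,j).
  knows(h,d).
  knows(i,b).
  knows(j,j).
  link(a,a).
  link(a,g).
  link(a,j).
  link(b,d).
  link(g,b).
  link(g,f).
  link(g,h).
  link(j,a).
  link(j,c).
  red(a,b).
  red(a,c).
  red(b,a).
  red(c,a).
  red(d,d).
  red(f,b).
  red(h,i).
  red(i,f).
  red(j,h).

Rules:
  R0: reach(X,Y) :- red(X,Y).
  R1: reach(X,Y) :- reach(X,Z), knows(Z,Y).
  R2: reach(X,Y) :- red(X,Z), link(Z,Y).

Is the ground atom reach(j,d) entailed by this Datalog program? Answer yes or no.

yes

round 1: derive reach(a,b) via R0 from red(a,b)
round 1: derive reach(a,c) via R0 from red(a,c)
round 1: derive reach(b,a) via R0 from red(b,a)
round 1: derive reach(c,a) via R0 from red(c,a)
round 1: derive reach(d,d) via R0 from red(d,d)
round 1: derive reach(f,b) via R0 from red(f,b)
round 1: derive reach(h,i) via R0 from red(h,i)
round 1: derive reach(i,f) via R0 from red(i,f)
round 1: derive reach(j,h) via R0 from red(j,h)
round 1: derive reach(a,d) via R2 from red(a,b), link(b,d)
round 1: derive reach(b,g) via R2 from red(b,a), link(a,g)
round 1: derive reach(b,j) via R2 from red(b,a), link(a,j)
round 1: derive reach(c,g) via R2 from red(c,a), link(a,g)
round 1: derive reach(c,j) via R2 from red(c,a), link(a,j)
round 1: derive reach(f,d) via R2 from red(f,b), link(b,d)
round 2: derive reach(d,c) via R1 from reach(d,d), knows(d,c)
round 2: derive reach(f,c) via R1 from reach(f,b), knows(b,c)
round 2: derive reach(h,b) via R1 from reach(h,i), knows(i,b)
round 2: derive reach(i,i) via R1 from reach(i,f), knows(f,i)
round 2: derive reach(j,d) via R1 from reach(j,h), knows(h,d)
round 3: derive reach(h,c) via R1 from reach(h,b), knows(b,c)
round 3: derive reach(i,b) via R1 from reach(i,i), knows(i,b)
round 3: derive reach(j,c) via R1 from reach(j,d), knows(d,c)
round 4: derive reach(i,c) via R1 from reach(i,b), knows(b,c)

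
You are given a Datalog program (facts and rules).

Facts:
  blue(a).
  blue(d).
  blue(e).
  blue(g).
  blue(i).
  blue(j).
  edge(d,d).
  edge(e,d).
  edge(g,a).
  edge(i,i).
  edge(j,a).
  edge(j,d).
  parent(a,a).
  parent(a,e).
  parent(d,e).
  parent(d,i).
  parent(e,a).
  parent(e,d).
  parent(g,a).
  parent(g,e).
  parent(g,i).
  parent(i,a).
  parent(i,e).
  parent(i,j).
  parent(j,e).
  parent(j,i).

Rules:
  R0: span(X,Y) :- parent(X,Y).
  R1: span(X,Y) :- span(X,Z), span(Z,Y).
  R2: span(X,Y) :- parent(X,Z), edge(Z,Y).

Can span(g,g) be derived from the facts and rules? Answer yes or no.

round 1: derive span(a,a) via R0 from parent(a,a)
round 1: derive span(a,e) via R0 from parent(a,e)
round 1: derive span(d,e) via R0 from parent(d,e)
round 1: derive span(d,i) via R0 from parent(d,i)
round 1: derive span(e,a) via R0 from parent(e,a)
round 1: derive span(e,d) via R0 from parent(e,d)
round 1: derive span(g,a) via R0 from parent(g,a)
round 1: derive span(g,e) via R0 from parent(g,e)
round 1: derive span(g,i) via R0 from parent(g,i)
round 1: derive span(i,a) via R0 from parent(i,a)
round 1: derive span(i,e) via R0 from parent(i,e)
round 1: derive span(i,j) via R0 from parent(i,j)
round 1: derive span(j,e) via R0 from parent(j,e)
round 1: derive span(j,i) via R0 from parent(j,i)
round 1: derive span(a,d) via R2 from parent(a,e), edge(e,d)
round 1: derive span(d,d) via R2 from parent(d,e), edge(e,d)
round 1: derive span(g,d) via R2 from parent(g,e), edge(e,d)
round 1: derive span(i,d) via R2 from parent(i,e), edge(e,d)
round 1: derive span(j,d) via R2 from parent(j,e), edge(e,d)
round 2: derive span(a,i) via R1 from span(a,d), span(d,i)
round 2: derive span(d,a) via R1 from span(d,e), span(e,a)
round 2: derive span(d,j) via R1 from span(d,i), span(i,j)
round 2: derive span(e,e) via R1 from span(e,a), span(a,e)
round 2: derive span(e,i) via R1 from span(e,d), span(d,i)
round 2: derive span(g,j) via R1 from span(g,i), span(i,j)
round 2: derive span(i,i) via R1 from span(i,d), span(d,i)
round 2: derive span(j,a) via R1 from span(j,e), span(e,a)
round 2: derive span(j,j) via R1 from span(j,i), span(i,j)
round 3: derive span(a,j) via R1 from span(a,d), span(d,j)
round 3: derive span(e,j) via R1 from span(e,d), span(d,j)

no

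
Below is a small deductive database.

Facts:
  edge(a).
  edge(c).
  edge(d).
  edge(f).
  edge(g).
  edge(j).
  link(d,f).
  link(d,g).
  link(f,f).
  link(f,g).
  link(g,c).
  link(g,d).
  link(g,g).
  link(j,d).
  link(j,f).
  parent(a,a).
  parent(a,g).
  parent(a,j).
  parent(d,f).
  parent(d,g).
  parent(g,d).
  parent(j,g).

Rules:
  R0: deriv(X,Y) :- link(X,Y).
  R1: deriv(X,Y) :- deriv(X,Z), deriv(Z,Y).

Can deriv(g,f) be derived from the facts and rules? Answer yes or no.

round 1: derive deriv(d,f) via R0 from link(d,f)
round 1: derive deriv(d,g) via R0 from link(d,g)
round 1: derive deriv(f,f) via R0 from link(f,f)
round 1: derive deriv(f,g) via R0 from link(f,g)
round 1: derive deriv(g,c) via R0 from link(g,c)
round 1: derive deriv(g,d) via R0 from link(g,d)
round 1: derive deriv(g,g) via R0 from link(g,g)
round 1: derive deriv(j,d) via R0 from link(j,d)
round 1: derive deriv(j,f) via R0 from link(j,f)
round 2: derive deriv(d,c) via R1 from deriv(d,g), deriv(g,c)
round 2: derive deriv(d,d) via R1 from deriv(d,g), deriv(g,d)
round 2: derive deriv(f,c) via R1 from deriv(f,g), deriv(g,c)
round 2: derive deriv(f,d) via R1 from deriv(f,g), deriv(g,d)
round 2: derive deriv(g,f) via R1 from deriv(g,d), deriv(d,f)
round 2: derive deriv(j,g) via R1 from deriv(j,d), deriv(d,g)
round 3: derive deriv(j,c) via R1 from deriv(j,d), deriv(d,c)

yes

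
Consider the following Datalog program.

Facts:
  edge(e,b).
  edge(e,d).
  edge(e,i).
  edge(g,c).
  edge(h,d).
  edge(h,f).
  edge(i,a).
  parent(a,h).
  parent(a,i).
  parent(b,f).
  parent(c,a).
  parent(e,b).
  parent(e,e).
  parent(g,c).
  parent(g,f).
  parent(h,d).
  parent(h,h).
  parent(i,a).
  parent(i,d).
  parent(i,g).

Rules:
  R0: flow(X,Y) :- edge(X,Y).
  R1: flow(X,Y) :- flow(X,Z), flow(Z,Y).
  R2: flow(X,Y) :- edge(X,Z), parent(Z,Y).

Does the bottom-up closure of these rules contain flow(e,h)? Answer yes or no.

round 1: derive flow(e,b) via R0 from edge(e,b)
round 1: derive flow(e,d) via R0 from edge(e,d)
round 1: derive flow(e,i) via R0 from edge(e,i)
round 1: derive flow(g,c) via R0 from edge(g,c)
round 1: derive flow(h,d) via R0 from edge(h,d)
round 1: derive flow(h,f) via R0 from edge(h,f)
round 1: derive flow(i,a) via R0 from edge(i,a)
round 1: derive flow(e,a) via R2 from edge(e,i), parent(i,a)
round 1: derive flow(e,f) via R2 from edge(e,b), parent(b,f)
round 1: derive flow(e,g) via R2 from edge(e,i), parent(i,g)
round 1: derive flow(g,a) via R2 from edge(g,c), parent(c,a)
round 1: derive flow(i,h) via R2 from edge(i,a), parent(a,h)
round 1: derive flow(i,i) via R2 from edge(i,a), parent(a,i)
round 2: derive flow(e,c) via R1 from flow(e,g), flow(g,c)
round 2: derive flow(e,h) via R1 from flow(e,i), flow(i,h)
round 2: derive flow(i,d) via R1 from flow(i,h), flow(h,d)
round 2: derive flow(i,f) via R1 from flow(i,h), flow(h,f)

yes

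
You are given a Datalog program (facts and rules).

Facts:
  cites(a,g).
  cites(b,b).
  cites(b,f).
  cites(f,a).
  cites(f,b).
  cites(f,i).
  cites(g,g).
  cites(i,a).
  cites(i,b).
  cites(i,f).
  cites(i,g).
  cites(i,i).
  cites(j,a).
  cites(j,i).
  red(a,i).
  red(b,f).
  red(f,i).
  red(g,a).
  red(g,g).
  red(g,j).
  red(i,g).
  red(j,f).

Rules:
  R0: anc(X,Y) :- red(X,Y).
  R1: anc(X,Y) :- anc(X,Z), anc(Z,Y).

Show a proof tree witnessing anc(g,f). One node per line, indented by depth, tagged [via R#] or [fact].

anc(g,f)  [via R1]
  anc(g,j)  [via R0]
    red(g,j)  [fact]
  anc(j,f)  [via R0]
    red(j,f)  [fact]

round 1: derive anc(a,i) via R0 from red(a,i)
round 1: derive anc(b,f) via R0 from red(b,f)
round 1: derive anc(f,i) via R0 from red(f,i)
round 1: derive anc(g,a) via R0 from red(g,a)
round 1: derive anc(g,g) via R0 from red(g,g)
round 1: derive anc(g,j) via R0 from red(g,j)
round 1: derive anc(i,g) via R0 from red(i,g)
round 1: derive anc(j,f) via R0 from red(j,f)
round 2: derive anc(a,g) via R1 from anc(a,i), anc(i,g)
round 2: derive anc(b,i) via R1 from anc(b,f), anc(f,i)
round 2: derive anc(f,g) via R1 from anc(f,i), anc(i,g)
round 2: derive anc(g,f) via R1 from anc(g,j), anc(j,f)
round 2: derive anc(g,i) via R1 from anc(g,a), anc(a,i)
round 2: derive anc(i,a) via R1 from anc(i,g), anc(g,a)
round 2: derive anc(i,j) via R1 from anc(i,g), anc(g,j)
round 2: derive anc(j,i) via R1 from anc(j,f), anc(f,i)
round 3: derive anc(a,a) via R1 from anc(a,g), anc(g,a)
round 3: derive anc(a,f) via R1 from anc(a,g), anc(g,f)
round 3: derive anc(a,j) via R1 from anc(a,g), anc(g,j)
round 3: derive anc(b,a) via R1 from anc(b,i), anc(i,a)
round 3: derive anc(b,g) via R1 from anc(b,f), anc(f,g)
round 3: derive anc(b,j) via R1 from anc(b,i), anc(i,j)
round 3: derive anc(f,a) via R1 from anc(f,g), anc(g,a)
round 3: derive anc(f,f) via R1 from anc(f,g), anc(g,f)
round 3: derive anc(f,j) via R1 from anc(f,g), anc(g,j)
round 3: derive anc(i,f) via R1 from anc(i,g), anc(g,f)
round 3: derive anc(i,i) via R1 from anc(i,a), anc(a,i)
round 3: derive anc(j,a) via R1 from anc(j,i), anc(i,a)
round 3: derive anc(j,g) via R1 from anc(j,f), anc(f,g)
round 3: derive anc(j,j) via R1 from anc(j,i), anc(i,j)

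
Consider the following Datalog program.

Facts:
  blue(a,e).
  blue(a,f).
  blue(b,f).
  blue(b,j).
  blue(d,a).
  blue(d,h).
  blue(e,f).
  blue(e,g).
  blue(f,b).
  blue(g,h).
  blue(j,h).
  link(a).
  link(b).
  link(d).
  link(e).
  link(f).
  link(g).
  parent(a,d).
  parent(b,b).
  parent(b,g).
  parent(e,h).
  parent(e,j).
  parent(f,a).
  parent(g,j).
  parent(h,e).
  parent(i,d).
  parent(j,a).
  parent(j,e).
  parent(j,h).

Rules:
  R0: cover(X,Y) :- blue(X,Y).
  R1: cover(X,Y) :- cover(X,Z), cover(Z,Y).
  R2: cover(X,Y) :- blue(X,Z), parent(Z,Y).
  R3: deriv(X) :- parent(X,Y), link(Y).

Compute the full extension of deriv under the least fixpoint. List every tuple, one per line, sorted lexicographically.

deriv(a)
deriv(b)
deriv(f)
deriv(h)
deriv(i)
deriv(j)

round 1: derive deriv(a) via R3 from parent(a,d), link(d)
round 1: derive deriv(b) via R3 from parent(b,b), link(b)
round 1: derive deriv(f) via R3 from parent(f,a), link(a)
round 1: derive deriv(h) via R3 from parent(h,e), link(e)
round 1: derive deriv(i) via R3 from parent(i,d), link(d)
round 1: derive deriv(j) via R3 from parent(j,a), link(a)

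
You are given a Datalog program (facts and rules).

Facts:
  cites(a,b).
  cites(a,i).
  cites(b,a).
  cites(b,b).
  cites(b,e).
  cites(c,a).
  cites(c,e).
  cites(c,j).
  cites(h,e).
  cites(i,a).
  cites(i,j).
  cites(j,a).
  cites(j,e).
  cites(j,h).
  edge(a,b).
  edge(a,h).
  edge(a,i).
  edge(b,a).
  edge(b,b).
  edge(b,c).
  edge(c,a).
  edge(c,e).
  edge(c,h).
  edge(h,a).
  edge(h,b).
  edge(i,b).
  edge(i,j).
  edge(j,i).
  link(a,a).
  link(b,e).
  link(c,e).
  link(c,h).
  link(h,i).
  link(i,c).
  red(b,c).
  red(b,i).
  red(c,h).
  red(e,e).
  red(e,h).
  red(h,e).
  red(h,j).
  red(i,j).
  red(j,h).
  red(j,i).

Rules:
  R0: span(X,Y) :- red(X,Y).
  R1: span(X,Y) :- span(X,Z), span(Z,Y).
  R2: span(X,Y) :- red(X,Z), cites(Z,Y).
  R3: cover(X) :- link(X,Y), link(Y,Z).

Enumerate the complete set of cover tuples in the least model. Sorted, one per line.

round 1: derive cover(a) via R3 from link(a,a), link(a,a)
round 1: derive cover(c) via R3 from link(c,h), link(h,i)
round 1: derive cover(h) via R3 from link(h,i), link(i,c)
round 1: derive cover(i) via R3 from link(i,c), link(c,e)

cover(a)
cover(c)
cover(h)
cover(i)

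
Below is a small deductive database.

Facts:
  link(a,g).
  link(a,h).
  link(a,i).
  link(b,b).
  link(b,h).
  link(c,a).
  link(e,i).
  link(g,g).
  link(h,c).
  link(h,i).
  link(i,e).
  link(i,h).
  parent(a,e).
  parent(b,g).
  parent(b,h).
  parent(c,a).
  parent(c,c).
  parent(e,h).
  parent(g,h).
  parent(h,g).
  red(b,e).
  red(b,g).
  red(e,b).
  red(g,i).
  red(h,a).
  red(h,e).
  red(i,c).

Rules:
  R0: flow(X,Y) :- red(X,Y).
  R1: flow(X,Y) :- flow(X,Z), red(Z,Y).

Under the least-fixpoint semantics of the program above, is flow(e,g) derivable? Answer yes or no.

yes

round 1: derive flow(b,e) via R0 from red(b,e)
round 1: derive flow(b,g) via R0 from red(b,g)
round 1: derive flow(e,b) via R0 from red(e,b)
round 1: derive flow(g,i) via R0 from red(g,i)
round 1: derive flow(h,a) via R0 from red(h,a)
round 1: derive flow(h,e) via R0 from red(h,e)
round 1: derive flow(i,c) via R0 from red(i,c)
round 2: derive flow(b,b) via R1 from flow(b,e), red(e,b)
round 2: derive flow(b,i) via R1 from flow(b,g), red(g,i)
round 2: derive flow(e,e) via R1 from flow(e,b), red(b,e)
round 2: derive flow(e,g) via R1 from flow(e,b), red(b,g)
round 2: derive flow(g,c) via R1 from flow(g,i), red(i,c)
round 2: derive flow(h,b) via R1 from flow(h,e), red(e,b)
round 3: derive flow(b,c) via R1 from flow(b,i), red(i,c)
round 3: derive flow(e,i) via R1 from flow(e,g), red(g,i)
round 3: derive flow(h,g) via R1 from flow(h,b), red(b,g)
round 4: derive flow(e,c) via R1 from flow(e,i), red(i,c)
round 4: derive flow(h,i) via R1 from flow(h,g), red(g,i)
round 5: derive flow(h,c) via R1 from flow(h,i), red(i,c)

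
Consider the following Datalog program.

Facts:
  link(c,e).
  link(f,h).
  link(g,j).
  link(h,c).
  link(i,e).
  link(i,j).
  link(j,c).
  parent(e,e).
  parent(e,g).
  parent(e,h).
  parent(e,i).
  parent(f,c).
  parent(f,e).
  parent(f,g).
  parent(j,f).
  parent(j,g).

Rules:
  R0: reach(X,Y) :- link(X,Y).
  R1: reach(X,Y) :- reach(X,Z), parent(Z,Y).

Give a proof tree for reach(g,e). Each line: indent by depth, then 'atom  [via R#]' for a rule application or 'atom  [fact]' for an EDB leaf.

reach(g,e)  [via R1]
  reach(g,f)  [via R1]
    reach(g,j)  [via R0]
      link(g,j)  [fact]
    parent(j,f)  [fact]
  parent(f,e)  [fact]

round 1: derive reach(c,e) via R0 from link(c,e)
round 1: derive reach(f,h) via R0 from link(f,h)
round 1: derive reach(g,j) via R0 from link(g,j)
round 1: derive reach(h,c) via R0 from link(h,c)
round 1: derive reach(i,e) via R0 from link(i,e)
round 1: derive reach(i,j) via R0 from link(i,j)
round 1: derive reach(j,c) via R0 from link(j,c)
round 2: derive reach(c,g) via R1 from reach(c,e), parent(e,g)
round 2: derive reach(c,h) via R1 from reach(c,e), parent(e,h)
round 2: derive reach(c,i) via R1 from reach(c,e), parent(e,i)
round 2: derive reach(g,f) via R1 from reach(g,j), parent(j,f)
round 2: derive reach(g,g) via R1 from reach(g,j), parent(j,g)
round 2: derive reach(i,f) via R1 from reach(i,j), parent(j,f)
round 2: derive reach(i,g) via R1 from reach(i,e), parent(e,g)
round 2: derive reach(i,h) via R1 from reach(i,e), parent(e,h)
round 2: derive reach(i,i) via R1 from reach(i,e), parent(e,i)
round 3: derive reach(g,c) via R1 from reach(g,f), parent(f,c)
round 3: derive reach(g,e) via R1 from reach(g,f), parent(f,e)
round 3: derive reach(i,c) via R1 from reach(i,f), parent(f,c)
round 4: derive reach(g,h) via R1 from reach(g,e), parent(e,h)
round 4: derive reach(g,i) via R1 from reach(g,e), parent(e,i)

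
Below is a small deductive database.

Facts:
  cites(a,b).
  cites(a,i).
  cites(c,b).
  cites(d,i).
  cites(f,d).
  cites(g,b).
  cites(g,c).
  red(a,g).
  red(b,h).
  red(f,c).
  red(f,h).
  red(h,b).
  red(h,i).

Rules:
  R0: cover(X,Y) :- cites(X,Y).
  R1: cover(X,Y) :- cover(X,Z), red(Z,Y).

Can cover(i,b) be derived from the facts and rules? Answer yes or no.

round 1: derive cover(a,b) via R0 from cites(a,b)
round 1: derive cover(a,i) via R0 from cites(a,i)
round 1: derive cover(c,b) via R0 from cites(c,b)
round 1: derive cover(d,i) via R0 from cites(d,i)
round 1: derive cover(f,d) via R0 from cites(f,d)
round 1: derive cover(g,b) via R0 from cites(g,b)
round 1: derive cover(g,c) via R0 from cites(g,c)
round 2: derive cover(a,h) via R1 from cover(a,b), red(b,h)
round 2: derive cover(c,h) via R1 from cover(c,b), red(b,h)
round 2: derive cover(g,h) via R1 from cover(g,b), red(b,h)
round 3: derive cover(c,i) via R1 from cover(c,h), red(h,i)
round 3: derive cover(g,i) via R1 from cover(g,h), red(h,i)

no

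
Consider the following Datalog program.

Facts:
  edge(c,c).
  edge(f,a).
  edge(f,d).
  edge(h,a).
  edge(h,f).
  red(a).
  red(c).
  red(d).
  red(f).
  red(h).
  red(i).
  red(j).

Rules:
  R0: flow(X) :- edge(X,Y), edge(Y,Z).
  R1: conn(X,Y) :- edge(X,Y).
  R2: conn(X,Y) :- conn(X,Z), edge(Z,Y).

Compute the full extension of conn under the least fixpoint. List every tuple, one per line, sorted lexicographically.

round 1: derive conn(c,c) via R1 from edge(c,c)
round 1: derive conn(f,a) via R1 from edge(f,a)
round 1: derive conn(f,d) via R1 from edge(f,d)
round 1: derive conn(h,a) via R1 from edge(h,a)
round 1: derive conn(h,f) via R1 from edge(h,f)
round 2: derive conn(h,d) via R2 from conn(h,f), edge(f,d)

conn(c,c)
conn(f,a)
conn(f,d)
conn(h,a)
conn(h,d)
conn(h,f)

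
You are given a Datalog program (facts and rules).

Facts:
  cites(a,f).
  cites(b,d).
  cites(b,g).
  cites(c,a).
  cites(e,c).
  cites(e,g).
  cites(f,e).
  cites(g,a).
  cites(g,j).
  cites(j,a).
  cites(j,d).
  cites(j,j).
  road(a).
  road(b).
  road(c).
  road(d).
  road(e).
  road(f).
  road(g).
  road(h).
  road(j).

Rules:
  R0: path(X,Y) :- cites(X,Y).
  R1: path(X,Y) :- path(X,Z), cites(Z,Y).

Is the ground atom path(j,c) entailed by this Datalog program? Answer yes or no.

yes

round 1: derive path(a,f) via R0 from cites(a,f)
round 1: derive path(b,d) via R0 from cites(b,d)
round 1: derive path(b,g) via R0 from cites(b,g)
round 1: derive path(c,a) via R0 from cites(c,a)
round 1: derive path(e,c) via R0 from cites(e,c)
round 1: derive path(e,g) via R0 from cites(e,g)
round 1: derive path(f,e) via R0 from cites(f,e)
round 1: derive path(g,a) via R0 from cites(g,a)
round 1: derive path(g,j) via R0 from cites(g,j)
round 1: derive path(j,a) via R0 from cites(j,a)
round 1: derive path(j,d) via R0 from cites(j,d)
round 1: derive path(j,j) via R0 from cites(j,j)
round 2: derive path(a,e) via R1 from path(a,f), cites(f,e)
round 2: derive path(b,a) via R1 from path(b,g), cites(g,a)
round 2: derive path(b,j) via R1 from path(b,g), cites(g,j)
round 2: derive path(c,f) via R1 from path(c,a), cites(a,f)
round 2: derive path(e,a) via R1 from path(e,c), cites(c,a)
round 2: derive path(e,j) via R1 from path(e,g), cites(g,j)
round 2: derive path(f,c) via R1 from path(f,e), cites(e,c)
round 2: derive path(f,g) via R1 from path(f,e), cites(e,g)
round 2: derive path(g,d) via R1 from path(g,j), cites(j,d)
round 2: derive path(g,f) via R1 from path(g,a), cites(a,f)
round 2: derive path(j,f) via R1 from path(j,a), cites(a,f)
round 3: derive path(a,c) via R1 from path(a,e), cites(e,c)
round 3: derive path(a,g) via R1 from path(a,e), cites(e,g)
round 3: derive path(b,f) via R1 from path(b,a), cites(a,f)
round 3: derive path(c,e) via R1 from path(c,f), cites(f,e)
round 3: derive path(e,d) via R1 from path(e,j), cites(j,d)
round 3: derive path(e,f) via R1 from path(e,a), cites(a,f)
round 3: derive path(f,a) via R1 from path(f,c), cites(c,a)
round 3: derive path(f,j) via R1 from path(f,g), cites(g,j)
round 3: derive path(g,e) via R1 from path(g,f), cites(f,e)
round 3: derive path(j,e) via R1 from path(j,f), cites(f,e)
round 4: derive path(a,a) via R1 from path(a,c), cites(c,a)
round 4: derive path(a,j) via R1 from path(a,g), cites(g,j)
round 4: derive path(b,e) via R1 from path(b,f), cites(f,e)
round 4: derive path(c,c) via R1 from path(c,e), cites(e,c)
round 4: derive path(c,g) via R1 from path(c,e), cites(e,g)
round 4: derive path(e,e) via R1 from path(e,f), cites(f,e)
round 4: derive path(f,d) via R1 from path(f,j), cites(j,d)
round 4: derive path(f,f) via R1 from path(f,a), cites(a,f)
round 4: derive path(g,c) via R1 from path(g,e), cites(e,c)
round 4: derive path(g,g) via R1 from path(g,e), cites(e,g)
round 4: derive path(j,c) via R1 from path(j,e), cites(e,c)
round 4: derive path(j,g) via R1 from path(j,e), cites(e,g)
round 5: derive path(a,d) via R1 from path(a,j), cites(j,d)
round 5: derive path(b,c) via R1 from path(b,e), cites(e,c)
round 5: derive path(c,j) via R1 from path(c,g), cites(g,j)
round 6: derive path(c,d) via R1 from path(c,j), cites(j,d)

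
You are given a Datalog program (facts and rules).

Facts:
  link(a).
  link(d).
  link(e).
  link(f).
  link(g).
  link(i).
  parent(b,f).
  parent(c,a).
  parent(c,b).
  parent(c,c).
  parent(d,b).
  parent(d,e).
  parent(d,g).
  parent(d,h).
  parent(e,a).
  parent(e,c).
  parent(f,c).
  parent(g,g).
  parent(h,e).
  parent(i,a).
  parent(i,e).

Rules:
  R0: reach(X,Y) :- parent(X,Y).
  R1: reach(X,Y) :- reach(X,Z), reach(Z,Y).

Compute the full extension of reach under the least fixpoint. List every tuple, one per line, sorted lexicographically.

reach(b,a)
reach(b,b)
reach(b,c)
reach(b,f)
reach(c,a)
reach(c,b)
reach(c,c)
reach(c,f)
reach(d,a)
reach(d,b)
reach(d,c)
reach(d,e)
reach(d,f)
reach(d,g)
reach(d,h)
reach(e,a)
reach(e,b)
reach(e,c)
reach(e,f)
reach(f,a)
reach(f,b)
reach(f,c)
reach(f,f)
reach(g,g)
reach(h,a)
reach(h,b)
reach(h,c)
reach(h,e)
reach(h,f)
reach(i,a)
reach(i,b)
reach(i,c)
reach(i,e)
reach(i,f)

round 1: derive reach(b,f) via R0 from parent(b,f)
round 1: derive reach(c,a) via R0 from parent(c,a)
round 1: derive reach(c,b) via R0 from parent(c,b)
round 1: derive reach(c,c) via R0 from parent(c,c)
round 1: derive reach(d,b) via R0 from parent(d,b)
round 1: derive reach(d,e) via R0 from parent(d,e)
round 1: derive reach(d,g) via R0 from parent(d,g)
round 1: derive reach(d,h) via R0 from parent(d,h)
round 1: derive reach(e,a) via R0 from parent(e,a)
round 1: derive reach(e,c) via R0 from parent(e,c)
round 1: derive reach(f,c) via R0 from parent(f,c)
round 1: derive reach(g,g) via R0 from parent(g,g)
round 1: derive reach(h,e) via R0 from parent(h,e)
round 1: derive reach(i,a) via R0 from parent(i,a)
round 1: derive reach(i,e) via R0 from parent(i,e)
round 2: derive reach(b,c) via R1 from reach(b,f), reach(f,c)
round 2: derive reach(c,f) via R1 from reach(c,b), reach(b,f)
round 2: derive reach(d,a) via R1 from reach(d,e), reach(e,a)
round 2: derive reach(d,c) via R1 from reach(d,e), reach(e,c)
round 2: derive reach(d,f) via R1 from reach(d,b), reach(b,f)
round 2: derive reach(e,b) via R1 from reach(e,c), reach(c,b)
round 2: derive reach(f,a) via R1 from reach(f,c), reach(c,a)
round 2: derive reach(f,b) via R1 from reach(f,c), reach(c,b)
round 2: derive reach(h,a) via R1 from reach(h,e), reach(e,a)
round 2: derive reach(h,c) via R1 from reach(h,e), reach(e,c)
round 2: derive reach(i,c) via R1 from reach(i,e), reach(e,c)
round 3: derive reach(b,a) via R1 from reach(b,c), reach(c,a)
round 3: derive reach(b,b) via R1 from reach(b,c), reach(c,b)
round 3: derive reach(e,f) via R1 from reach(e,b), reach(b,f)
round 3: derive reach(f,f) via R1 from reach(f,b), reach(b,f)
round 3: derive reach(h,b) via R1 from reach(h,c), reach(c,b)
round 3: derive reach(h,f) via R1 from reach(h,c), reach(c,f)
round 3: derive reach(i,b) via R1 from reach(i,c), reach(c,b)
round 3: derive reach(i,f) via R1 from reach(i,c), reach(c,f)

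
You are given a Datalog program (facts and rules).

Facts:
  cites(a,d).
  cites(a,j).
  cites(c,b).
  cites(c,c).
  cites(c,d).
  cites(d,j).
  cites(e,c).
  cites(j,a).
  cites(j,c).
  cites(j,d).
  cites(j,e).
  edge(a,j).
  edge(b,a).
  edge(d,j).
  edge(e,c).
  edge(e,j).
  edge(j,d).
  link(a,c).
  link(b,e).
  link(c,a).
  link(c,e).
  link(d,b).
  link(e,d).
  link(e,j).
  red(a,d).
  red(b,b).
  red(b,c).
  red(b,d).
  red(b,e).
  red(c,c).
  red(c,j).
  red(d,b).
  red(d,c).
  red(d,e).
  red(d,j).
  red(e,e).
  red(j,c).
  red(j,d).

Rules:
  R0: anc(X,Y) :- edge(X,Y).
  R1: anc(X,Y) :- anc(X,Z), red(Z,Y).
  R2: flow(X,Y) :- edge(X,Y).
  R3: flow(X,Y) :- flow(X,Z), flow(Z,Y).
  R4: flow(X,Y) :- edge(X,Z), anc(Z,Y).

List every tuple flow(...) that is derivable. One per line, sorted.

round 1: derive anc(a,j) via R0 from edge(a,j)
round 1: derive anc(b,a) via R0 from edge(b,a)
round 1: derive anc(d,j) via R0 from edge(d,j)
round 1: derive anc(e,c) via R0 from edge(e,c)
round 1: derive anc(e,j) via R0 from edge(e,j)
round 1: derive anc(j,d) via R0 from edge(j,d)
round 1: derive flow(a,j) via R2 from edge(a,j)
round 1: derive flow(b,a) via R2 from edge(b,a)
round 1: derive flow(d,j) via R2 from edge(d,j)
round 1: derive flow(e,c) via R2 from edge(e,c)
round 1: derive flow(e,j) via R2 from edge(e,j)
round 1: derive flow(j,d) via R2 from edge(j,d)
round 2: derive anc(a,c) via R1 from anc(a,j), red(j,c)
round 2: derive anc(a,d) via R1 from anc(a,j), red(j,d)
round 2: derive anc(b,d) via R1 from anc(b,a), red(a,d)
round 2: derive anc(d,c) via R1 from anc(d,j), red(j,c)
round 2: derive anc(d,d) via R1 from anc(d,j), red(j,d)
round 2: derive anc(e,d) via R1 from anc(e,j), red(j,d)
round 2: derive anc(j,b) via R1 from anc(j,d), red(d,b)
round 2: derive anc(j,c) via R1 from anc(j,d), red(d,c)
round 2: derive anc(j,e) via R1 from anc(j,d), red(d,e)
round 2: derive anc(j,j) via R1 from anc(j,d), red(d,j)
round 2: derive flow(a,d) via R3 from flow(a,j), flow(j,d)
round 2: derive flow(b,j) via R3 from flow(b,a), flow(a,j)
round 2: derive flow(d,d) via R3 from flow(d,j), flow(j,d)
round 2: derive flow(e,d) via R3 from flow(e,j), flow(j,d)
round 2: derive flow(j,j) via R3 from flow(j,d), flow(d,j)
round 3: derive anc(a,b) via R1 from anc(a,d), red(d,b)
round 3: derive anc(a,e) via R1 from anc(a,d), red(d,e)
round 3: derive anc(b,b) via R1 from anc(b,d), red(d,b)
round 3: derive anc(b,c) via R1 from anc(b,d), red(d,c)
round 3: derive anc(b,e) via R1 from anc(b,d), red(d,e)
round 3: derive anc(b,j) via R1 from anc(b,d), red(d,j)
round 3: derive anc(d,b) via R1 from anc(d,d), red(d,b)
round 3: derive anc(d,e) via R1 from anc(d,d), red(d,e)
round 3: derive anc(e,b) via R1 from anc(e,d), red(d,b)
round 3: derive anc(e,e) via R1 from anc(e,d), red(d,e)
round 3: derive flow(b,d) via R3 from flow(b,a), flow(a,d)
round 3: derive flow(a,b) via R4 from edge(a,j), anc(j,b)
round 3: derive flow(a,c) via R4 from edge(a,j), anc(j,c)
round 3: derive flow(a,e) via R4 from edge(a,j), anc(j,e)
round 3: derive flow(b,c) via R4 from edge(b,a), anc(a,c)
round 3: derive flow(d,b) via R4 from edge(d,j), anc(j,b)
round 3: derive flow(d,c) via R4 from edge(d,j), anc(j,c)
round 3: derive flow(d,e) via R4 from edge(d,j), anc(j,e)
round 3: derive flow(e,b) via R4 from edge(e,j), anc(j,b)
round 3: derive flow(e,e) via R4 from edge(e,j), anc(j,e)
round 3: derive flow(j,c) via R4 from edge(j,d), anc(d,c)
round 4: derive flow(a,a) via R3 from flow(a,b), flow(b,a)
round 4: derive flow(b,b) via R3 from flow(b,a), flow(a,b)
round 4: derive flow(b,e) via R3 from flow(b,a), flow(a,e)
round 4: derive flow(d,a) via R3 from flow(d,b), flow(b,a)
round 4: derive flow(e,a) via R3 from flow(e,b), flow(b,a)
round 4: derive flow(j,b) via R3 from flow(j,d), flow(d,b)
round 4: derive flow(j,e) via R3 from flow(j,d), flow(d,e)
round 5: derive flow(j,a) via R3 from flow(j,b), flow(b,a)

flow(a,a)
flow(a,b)
flow(a,c)
flow(a,d)
flow(a,e)
flow(a,j)
flow(b,a)
flow(b,b)
flow(b,c)
flow(b,d)
flow(b,e)
flow(b,j)
flow(d,a)
flow(d,b)
flow(d,c)
flow(d,d)
flow(d,e)
flow(d,j)
flow(e,a)
flow(e,b)
flow(e,c)
flow(e,d)
flow(e,e)
flow(e,j)
flow(j,a)
flow(j,b)
flow(j,c)
flow(j,d)
flow(j,e)
flow(j,j)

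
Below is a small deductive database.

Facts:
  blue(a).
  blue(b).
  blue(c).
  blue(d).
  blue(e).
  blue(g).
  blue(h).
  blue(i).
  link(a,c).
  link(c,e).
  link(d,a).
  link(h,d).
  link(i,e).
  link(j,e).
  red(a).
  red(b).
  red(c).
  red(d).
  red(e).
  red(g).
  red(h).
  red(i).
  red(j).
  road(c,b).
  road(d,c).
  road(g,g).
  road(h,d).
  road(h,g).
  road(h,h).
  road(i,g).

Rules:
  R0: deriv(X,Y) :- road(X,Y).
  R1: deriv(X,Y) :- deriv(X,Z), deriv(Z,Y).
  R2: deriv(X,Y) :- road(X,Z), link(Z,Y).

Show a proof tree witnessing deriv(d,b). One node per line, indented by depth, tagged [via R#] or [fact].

deriv(d,b)  [via R1]
  deriv(d,c)  [via R0]
    road(d,c)  [fact]
  deriv(c,b)  [via R0]
    road(c,b)  [fact]

round 1: derive deriv(c,b) via R0 from road(c,b)
round 1: derive deriv(d,c) via R0 from road(d,c)
round 1: derive deriv(g,g) via R0 from road(g,g)
round 1: derive deriv(h,d) via R0 from road(h,d)
round 1: derive deriv(h,g) via R0 from road(h,g)
round 1: derive deriv(h,h) via R0 from road(h,h)
round 1: derive deriv(i,g) via R0 from road(i,g)
round 1: derive deriv(d,e) via R2 from road(d,c), link(c,e)
round 1: derive deriv(h,a) via R2 from road(h,d), link(d,a)
round 2: derive deriv(d,b) via R1 from deriv(d,c), deriv(c,b)
round 2: derive deriv(h,c) via R1 from deriv(h,d), deriv(d,c)
round 2: derive deriv(h,e) via R1 from deriv(h,d), deriv(d,e)
round 3: derive deriv(h,b) via R1 from deriv(h,c), deriv(c,b)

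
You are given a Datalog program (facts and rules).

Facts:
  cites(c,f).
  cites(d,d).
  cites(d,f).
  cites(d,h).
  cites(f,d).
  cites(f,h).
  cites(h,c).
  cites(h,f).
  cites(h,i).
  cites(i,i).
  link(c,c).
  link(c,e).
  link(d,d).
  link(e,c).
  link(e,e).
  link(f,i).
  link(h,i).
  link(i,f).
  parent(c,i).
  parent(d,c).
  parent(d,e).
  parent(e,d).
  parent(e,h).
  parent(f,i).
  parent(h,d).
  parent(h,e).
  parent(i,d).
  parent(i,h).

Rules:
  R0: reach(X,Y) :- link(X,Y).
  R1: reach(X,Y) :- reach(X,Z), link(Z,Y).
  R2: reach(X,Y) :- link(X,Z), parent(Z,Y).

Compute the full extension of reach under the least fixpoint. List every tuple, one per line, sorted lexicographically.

reach(c,c)
reach(c,d)
reach(c,e)
reach(c,f)
reach(c,h)
reach(c,i)
reach(d,c)
reach(d,d)
reach(d,e)
reach(e,c)
reach(e,d)
reach(e,e)
reach(e,f)
reach(e,h)
reach(e,i)
reach(f,d)
reach(f,f)
reach(f,h)
reach(f,i)
reach(h,d)
reach(h,f)
reach(h,h)
reach(h,i)
reach(i,f)
reach(i,i)

round 1: derive reach(c,c) via R0 from link(c,c)
round 1: derive reach(c,e) via R0 from link(c,e)
round 1: derive reach(d,d) via R0 from link(d,d)
round 1: derive reach(e,c) via R0 from link(e,c)
round 1: derive reach(e,e) via R0 from link(e,e)
round 1: derive reach(f,i) via R0 from link(f,i)
round 1: derive reach(h,i) via R0 from link(h,i)
round 1: derive reach(i,f) via R0 from link(i,f)
round 1: derive reach(c,d) via R2 from link(c,e), parent(e,d)
round 1: derive reach(c,h) via R2 from link(c,e), parent(e,h)
round 1: derive reach(c,i) via R2 from link(c,c), parent(c,i)
round 1: derive reach(d,c) via R2 from link(d,d), parent(d,c)
round 1: derive reach(d,e) via R2 from link(d,d), parent(d,e)
round 1: derive reach(e,d) via R2 from link(e,e), parent(e,d)
round 1: derive reach(e,h) via R2 from link(e,e), parent(e,h)
round 1: derive reach(e,i) via R2 from link(e,c), parent(c,i)
round 1: derive reach(f,d) via R2 from link(f,i), parent(i,d)
round 1: derive reach(f,h) via R2 from link(f,i), parent(i,h)
round 1: derive reach(h,d) via R2 from link(h,i), parent(i,d)
round 1: derive reach(h,h) via R2 from link(h,i), parent(i,h)
round 1: derive reach(i,i) via R2 from link(i,f), parent(f,i)
round 2: derive reach(c,f) via R1 from reach(c,i), link(i,f)
round 2: derive reach(e,f) via R1 from reach(e,i), link(i,f)
round 2: derive reach(f,f) via R1 from reach(f,i), link(i,f)
round 2: derive reach(h,f) via R1 from reach(h,i), link(i,f)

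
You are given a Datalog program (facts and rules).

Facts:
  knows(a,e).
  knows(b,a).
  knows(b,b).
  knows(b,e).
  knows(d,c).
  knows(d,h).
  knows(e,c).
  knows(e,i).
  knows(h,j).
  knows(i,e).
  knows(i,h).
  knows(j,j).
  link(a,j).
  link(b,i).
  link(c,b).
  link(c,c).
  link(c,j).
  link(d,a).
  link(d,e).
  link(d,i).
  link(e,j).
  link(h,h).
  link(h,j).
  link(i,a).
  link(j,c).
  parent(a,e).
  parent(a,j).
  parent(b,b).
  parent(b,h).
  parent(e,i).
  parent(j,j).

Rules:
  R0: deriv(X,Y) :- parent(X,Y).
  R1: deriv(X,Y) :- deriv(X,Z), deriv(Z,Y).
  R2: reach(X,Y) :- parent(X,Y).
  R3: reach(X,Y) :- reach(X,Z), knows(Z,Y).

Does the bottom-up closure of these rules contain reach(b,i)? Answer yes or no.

round 1: derive reach(a,e) via R2 from parent(a,e)
round 1: derive reach(a,j) via R2 from parent(a,j)
round 1: derive reach(b,b) via R2 from parent(b,b)
round 1: derive reach(b,h) via R2 from parent(b,h)
round 1: derive reach(e,i) via R2 from parent(e,i)
round 1: derive reach(j,j) via R2 from parent(j,j)
round 2: derive reach(a,c) via R3 from reach(a,e), knows(e,c)
round 2: derive reach(a,i) via R3 from reach(a,e), knows(e,i)
round 2: derive reach(b,a) via R3 from reach(b,b), knows(b,a)
round 2: derive reach(b,e) via R3 from reach(b,b), knows(b,e)
round 2: derive reach(b,j) via R3 from reach(b,h), knows(h,j)
round 2: derive reach(e,e) via R3 from reach(e,i), knows(i,e)
round 2: derive reach(e,h) via R3 from reach(e,i), knows(i,h)
round 3: derive reach(a,h) via R3 from reach(a,i), knows(i,h)
round 3: derive reach(b,c) via R3 from reach(b,e), knows(e,c)
round 3: derive reach(b,i) via R3 from reach(b,e), knows(e,i)
round 3: derive reach(e,c) via R3 from reach(e,e), knows(e,c)
round 3: derive reach(e,j) via R3 from reach(e,h), knows(h,j)

yes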